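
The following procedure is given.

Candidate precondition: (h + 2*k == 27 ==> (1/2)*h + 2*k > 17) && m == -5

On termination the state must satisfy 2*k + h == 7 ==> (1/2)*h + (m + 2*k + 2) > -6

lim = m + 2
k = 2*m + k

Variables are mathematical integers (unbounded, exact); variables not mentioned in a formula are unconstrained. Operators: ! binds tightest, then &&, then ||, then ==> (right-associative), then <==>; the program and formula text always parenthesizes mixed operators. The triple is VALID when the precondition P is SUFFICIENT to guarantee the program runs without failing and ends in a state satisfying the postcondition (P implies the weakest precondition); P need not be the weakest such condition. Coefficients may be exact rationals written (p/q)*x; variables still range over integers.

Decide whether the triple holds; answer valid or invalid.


Working backward. After the program, the postcondition 2*k + h == 7 ==> (1/2)*h + (m + 2*k + 2) > -6 must hold; in canonical form it is h + 2*k == 7 ==> (1/2)*h + 2*k + m > -8.
Before k := 2*m + k: h + 2*k + 4*m == 7 ==> (1/2)*h + 2*k + 5*m > -8
Before lim := m + 2: h + 2*k + 4*m == 7 ==> (1/2)*h + 2*k + 5*m > -8
The weakest precondition is h + 2*k + 4*m == 7 ==> (1/2)*h + 2*k + 5*m > -8.
Check whether (h + 2*k == 27 ==> (1/2)*h + 2*k > 17) && m == -5 implies it.
Every state satisfying the precondition satisfies the weakest precondition: the implication holds.
Answer: valid


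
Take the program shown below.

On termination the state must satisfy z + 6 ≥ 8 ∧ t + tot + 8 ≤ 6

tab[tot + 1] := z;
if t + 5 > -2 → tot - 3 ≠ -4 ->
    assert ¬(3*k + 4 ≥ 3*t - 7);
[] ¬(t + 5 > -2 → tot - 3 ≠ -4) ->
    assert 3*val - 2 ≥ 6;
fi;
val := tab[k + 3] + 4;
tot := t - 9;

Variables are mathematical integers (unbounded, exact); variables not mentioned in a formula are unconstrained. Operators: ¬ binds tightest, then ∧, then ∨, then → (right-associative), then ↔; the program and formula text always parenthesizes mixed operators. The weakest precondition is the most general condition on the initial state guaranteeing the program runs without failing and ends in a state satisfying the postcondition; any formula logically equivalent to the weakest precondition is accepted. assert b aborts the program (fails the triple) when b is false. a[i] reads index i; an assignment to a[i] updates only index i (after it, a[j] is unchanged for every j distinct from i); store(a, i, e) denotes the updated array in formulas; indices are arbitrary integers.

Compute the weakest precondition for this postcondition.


Working backward. After the program, the postcondition z + 6 ≥ 8 ∧ t + tot + 8 ≤ 6 must hold; in canonical form it is z ≥ 2 ∧ t + tot ≤ -2.
Before tot := t - 9: z ≥ 2 ∧ 2*t ≤ 7
Before val := tab[k + 3] + 4: z ≥ 2 ∧ 2*t ≤ 7
Then branch requires (¬(3*k ≥ 3*t - 11)) ∧ z ≥ 2 ∧ 2*t ≤ 7; else branch requires 3*val ≥ 8 ∧ z ≥ 2 ∧ 2*t ≤ 7.
Before the if: ((t > -7 → tot ≠ -1) → ((¬(3*k ≥ 3*t - 11)) ∧ z ≥ 2 ∧ 2*t ≤ 7)) ∧ ((¬(t > -7 → tot ≠ -1)) → (3*val ≥ 8 ∧ z ≥ 2 ∧ 2*t ≤ 7))
Before tab[tot + 1] := z: ((t > -7 → tot ≠ -1) → ((¬(3*k ≥ 3*t - 11)) ∧ z ≥ 2 ∧ 2*t ≤ 7)) ∧ ((¬(t > -7 → tot ≠ -1)) → (3*val ≥ 8 ∧ z ≥ 2 ∧ 2*t ≤ 7))
Answer: WP = ((t > -7 → tot ≠ -1) → ((¬(3*k ≥ 3*t - 11)) ∧ z ≥ 2 ∧ 2*t ≤ 7)) ∧ ((¬(t > -7 → tot ≠ -1)) → (3*val ≥ 8 ∧ z ≥ 2 ∧ 2*t ≤ 7))


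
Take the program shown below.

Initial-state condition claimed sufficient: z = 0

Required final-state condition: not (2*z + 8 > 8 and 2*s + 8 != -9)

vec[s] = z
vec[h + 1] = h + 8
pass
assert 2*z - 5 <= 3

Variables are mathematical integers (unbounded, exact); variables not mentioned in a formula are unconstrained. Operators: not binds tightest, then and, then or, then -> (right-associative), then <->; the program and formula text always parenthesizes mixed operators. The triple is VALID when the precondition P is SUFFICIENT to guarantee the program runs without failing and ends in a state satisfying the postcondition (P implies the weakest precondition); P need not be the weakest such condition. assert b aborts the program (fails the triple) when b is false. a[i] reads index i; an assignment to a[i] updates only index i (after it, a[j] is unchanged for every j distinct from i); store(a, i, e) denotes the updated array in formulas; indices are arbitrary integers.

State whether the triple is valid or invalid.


Working backward. After the program, the postcondition not (2*z + 8 > 8 and 2*s + 8 != -9) must hold; in canonical form it is not (2*z > 0 and 2*s != -17).
Before assert 2*z - 5 <= 3: 2*z <= 8 and (not (2*z > 0 and 2*s != -17))
Before skip: 2*z <= 8 and (not (2*z > 0 and 2*s != -17))
Before vec[h + 1] := h + 8: 2*z <= 8 and (not (2*z > 0 and 2*s != -17))
Before vec[s] := z: 2*z <= 8 and (not (2*z > 0 and 2*s != -17))
The weakest precondition is 2*z <= 8 and (not (2*z > 0 and 2*s != -17)).
Check whether z = 0 implies it.
Every state satisfying the precondition satisfies the weakest precondition: the implication holds.
Answer: valid


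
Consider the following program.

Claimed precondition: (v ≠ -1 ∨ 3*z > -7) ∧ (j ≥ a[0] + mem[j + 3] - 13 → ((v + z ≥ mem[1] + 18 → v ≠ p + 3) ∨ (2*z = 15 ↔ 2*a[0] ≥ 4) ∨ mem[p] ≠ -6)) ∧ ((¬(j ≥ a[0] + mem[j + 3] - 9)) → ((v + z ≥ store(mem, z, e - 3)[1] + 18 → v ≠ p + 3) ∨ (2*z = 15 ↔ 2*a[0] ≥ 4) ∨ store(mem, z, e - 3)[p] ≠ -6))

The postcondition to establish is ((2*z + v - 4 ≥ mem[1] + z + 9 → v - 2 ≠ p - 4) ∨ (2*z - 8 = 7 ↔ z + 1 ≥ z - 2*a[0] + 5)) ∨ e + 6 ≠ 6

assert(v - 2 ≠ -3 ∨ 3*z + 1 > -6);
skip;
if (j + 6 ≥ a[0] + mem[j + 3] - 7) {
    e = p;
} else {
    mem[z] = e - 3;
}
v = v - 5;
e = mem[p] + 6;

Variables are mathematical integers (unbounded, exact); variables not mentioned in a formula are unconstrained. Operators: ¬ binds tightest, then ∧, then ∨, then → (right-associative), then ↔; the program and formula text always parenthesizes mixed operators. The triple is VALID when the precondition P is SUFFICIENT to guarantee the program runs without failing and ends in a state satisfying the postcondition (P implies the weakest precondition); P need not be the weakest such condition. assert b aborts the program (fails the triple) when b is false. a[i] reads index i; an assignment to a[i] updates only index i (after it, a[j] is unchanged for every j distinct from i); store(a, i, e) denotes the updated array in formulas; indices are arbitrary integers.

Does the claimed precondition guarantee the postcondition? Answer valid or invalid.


Working backward. After the program, the postcondition ((2*z + v - 4 ≥ mem[1] + z + 9 → v - 2 ≠ p - 4) ∨ (2*z - 8 = 7 ↔ z + 1 ≥ z - 2*a[0] + 5)) ∨ e + 6 ≠ 6 must hold; in canonical form it is (v + z ≥ mem[1] + 13 → v ≠ p - 2) ∨ (2*z = 15 ↔ 2*a[0] ≥ 4) ∨ e ≠ 0.
Before e := mem[p] + 6: (v + z ≥ mem[1] + 13 → v ≠ p - 2) ∨ (2*z = 15 ↔ 2*a[0] ≥ 4) ∨ mem[p] ≠ -6
Before v := v - 5: (v + z ≥ mem[1] + 18 → v ≠ p + 3) ∨ (2*z = 15 ↔ 2*a[0] ≥ 4) ∨ mem[p] ≠ -6
Then branch requires (v + z ≥ mem[1] + 18 → v ≠ p + 3) ∨ (2*z = 15 ↔ 2*a[0] ≥ 4) ∨ mem[p] ≠ -6; else branch requires (v + z ≥ store(mem, z, e - 3)[1] + 18 → v ≠ p + 3) ∨ (2*z = 15 ↔ 2*a[0] ≥ 4) ∨ store(mem, z, e - 3)[p] ≠ -6.
Before the if: (j ≥ a[0] + mem[j + 3] - 13 → ((v + z ≥ mem[1] + 18 → v ≠ p + 3) ∨ (2*z = 15 ↔ 2*a[0] ≥ 4) ∨ mem[p] ≠ -6)) ∧ ((¬(j ≥ a[0] + mem[j + 3] - 13)) → ((v + z ≥ store(mem, z, e - 3)[1] + 18 → v ≠ p + 3) ∨ (2*z = 15 ↔ 2*a[0] ≥ 4) ∨ store(mem, z, e - 3)[p] ≠ -6))
Before skip: (j ≥ a[0] + mem[j + 3] - 13 → ((v + z ≥ mem[1] + 18 → v ≠ p + 3) ∨ (2*z = 15 ↔ 2*a[0] ≥ 4) ∨ mem[p] ≠ -6)) ∧ ((¬(j ≥ a[0] + mem[j + 3] - 13)) → ((v + z ≥ store(mem, z, e - 3)[1] + 18 → v ≠ p + 3) ∨ (2*z = 15 ↔ 2*a[0] ≥ 4) ∨ store(mem, z, e - 3)[p] ≠ -6))
Before assert v - 2 ≠ -3 ∨ 3*z + 1 > -6: (v ≠ -1 ∨ 3*z > -7) ∧ (j ≥ a[0] + mem[j + 3] - 13 → ((v + z ≥ mem[1] + 18 → v ≠ p + 3) ∨ (2*z = 15 ↔ 2*a[0] ≥ 4) ∨ mem[p] ≠ -6)) ∧ ((¬(j ≥ a[0] + mem[j + 3] - 13)) → ((v + z ≥ store(mem, z, e - 3)[1] + 18 → v ≠ p + 3) ∨ (2*z = 15 ↔ 2*a[0] ≥ 4) ∨ store(mem, z, e - 3)[p] ≠ -6))
The weakest precondition is (v ≠ -1 ∨ 3*z > -7) ∧ (j ≥ a[0] + mem[j + 3] - 13 → ((v + z ≥ mem[1] + 18 → v ≠ p + 3) ∨ (2*z = 15 ↔ 2*a[0] ≥ 4) ∨ mem[p] ≠ -6)) ∧ ((¬(j ≥ a[0] + mem[j + 3] - 13)) → ((v + z ≥ store(mem, z, e - 3)[1] + 18 → v ≠ p + 3) ∨ (2*z = 15 ↔ 2*a[0] ≥ 4) ∨ store(mem, z, e - 3)[p] ≠ -6)).
Check whether (v ≠ -1 ∨ 3*z > -7) ∧ (j ≥ a[0] + mem[j + 3] - 13 → ((v + z ≥ mem[1] + 18 → v ≠ p + 3) ∨ (2*z = 15 ↔ 2*a[0] ≥ 4) ∨ mem[p] ≠ -6)) ∧ ((¬(j ≥ a[0] + mem[j + 3] - 9)) → ((v + z ≥ store(mem, z, e - 3)[1] + 18 → v ≠ p + 3) ∨ (2*z = 15 ↔ 2*a[0] ≥ 4) ∨ store(mem, z, e - 3)[p] ≠ -6)) implies it.
Every state satisfying the precondition satisfies the weakest precondition: the implication holds.
Answer: valid


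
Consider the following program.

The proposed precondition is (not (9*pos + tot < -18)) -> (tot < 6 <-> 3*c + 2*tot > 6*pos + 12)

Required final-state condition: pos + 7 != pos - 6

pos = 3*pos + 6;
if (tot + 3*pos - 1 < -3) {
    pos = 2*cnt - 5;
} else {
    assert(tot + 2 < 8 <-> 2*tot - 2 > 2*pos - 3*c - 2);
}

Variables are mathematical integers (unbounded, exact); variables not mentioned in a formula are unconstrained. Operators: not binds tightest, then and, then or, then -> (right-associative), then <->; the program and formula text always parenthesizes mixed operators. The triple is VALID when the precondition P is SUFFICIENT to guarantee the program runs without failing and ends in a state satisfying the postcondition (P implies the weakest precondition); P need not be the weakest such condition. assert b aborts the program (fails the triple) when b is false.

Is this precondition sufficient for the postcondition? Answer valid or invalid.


Working backward. After the program, the postcondition pos + 7 != pos - 6 must hold; in canonical form it is true.
Then branch requires true; else branch requires tot < 6 <-> 3*c + 2*tot > 2*pos.
Before the if: (not (3*pos + tot < -2)) -> (tot < 6 <-> 3*c + 2*tot > 2*pos)
Before pos := 3*pos + 6: (not (9*pos + tot < -20)) -> (tot < 6 <-> 3*c + 2*tot > 6*pos + 12)
The weakest precondition is (not (9*pos + tot < -20)) -> (tot < 6 <-> 3*c + 2*tot > 6*pos + 12).
Check whether (not (9*pos + tot < -18)) -> (tot < 6 <-> 3*c + 2*tot > 6*pos + 12) implies it.
Countermodel: at the initial state c = 0, pos = -3, tot = 8, the precondition holds but the weakest precondition fails.
Answer: invalid


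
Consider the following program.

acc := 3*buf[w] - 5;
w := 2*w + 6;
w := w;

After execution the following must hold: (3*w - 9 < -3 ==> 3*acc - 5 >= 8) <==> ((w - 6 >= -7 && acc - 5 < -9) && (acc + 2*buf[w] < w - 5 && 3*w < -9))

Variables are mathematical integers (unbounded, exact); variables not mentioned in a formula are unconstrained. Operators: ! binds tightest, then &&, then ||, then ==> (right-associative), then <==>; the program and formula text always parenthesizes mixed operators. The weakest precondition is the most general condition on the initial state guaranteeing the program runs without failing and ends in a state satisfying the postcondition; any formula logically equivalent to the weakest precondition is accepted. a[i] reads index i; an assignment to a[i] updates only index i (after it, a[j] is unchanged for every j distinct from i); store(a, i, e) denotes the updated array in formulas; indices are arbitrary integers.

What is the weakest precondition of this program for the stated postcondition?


Working backward. After the program, the postcondition (3*w - 9 < -3 ==> 3*acc - 5 >= 8) <==> ((w - 6 >= -7 && acc - 5 < -9) && (acc + 2*buf[w] < w - 5 && 3*w < -9)) must hold; in canonical form it is (3*w < 6 ==> 3*acc >= 13) <==> (w >= -1 && acc < -4 && 2*buf[w] + acc < w - 5 && 3*w < -9).
Before w := w: (3*w < 6 ==> 3*acc >= 13) <==> (w >= -1 && acc < -4 && 2*buf[w] + acc < w - 5 && 3*w < -9)
Before w := 2*w + 6: (6*w < -12 ==> 3*acc >= 13) <==> (2*w >= -7 && acc < -4 && 2*buf[2*w + 6] + acc < 2*w + 1 && 6*w < -27)
Before acc := 3*buf[w] - 5: (6*w < -12 ==> 9*buf[w] >= 28) <==> (2*w >= -7 && 3*buf[w] < 1 && 2*buf[2*w + 6] + 3*buf[w] < 2*w + 6 && 6*w < -27)
Answer: WP = (6*w < -12 ==> 9*buf[w] >= 28) <==> (2*w >= -7 && 3*buf[w] < 1 && 2*buf[2*w + 6] + 3*buf[w] < 2*w + 6 && 6*w < -27)


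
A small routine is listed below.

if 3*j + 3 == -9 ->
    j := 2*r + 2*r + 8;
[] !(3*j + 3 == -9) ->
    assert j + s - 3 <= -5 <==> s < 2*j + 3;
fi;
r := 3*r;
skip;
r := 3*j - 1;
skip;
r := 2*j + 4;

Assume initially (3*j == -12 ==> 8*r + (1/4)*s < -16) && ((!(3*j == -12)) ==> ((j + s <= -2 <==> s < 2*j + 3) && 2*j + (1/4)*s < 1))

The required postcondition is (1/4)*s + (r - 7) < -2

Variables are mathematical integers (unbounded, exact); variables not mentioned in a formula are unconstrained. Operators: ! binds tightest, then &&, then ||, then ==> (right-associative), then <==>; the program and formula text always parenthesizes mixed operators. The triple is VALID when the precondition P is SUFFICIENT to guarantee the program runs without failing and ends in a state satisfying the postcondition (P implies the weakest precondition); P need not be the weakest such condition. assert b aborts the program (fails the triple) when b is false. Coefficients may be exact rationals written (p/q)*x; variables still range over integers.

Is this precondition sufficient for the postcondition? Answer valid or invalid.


Working backward. After the program, the postcondition (1/4)*s + (r - 7) < -2 must hold; in canonical form it is r + (1/4)*s < 5.
Before r := 2*j + 4: 2*j + (1/4)*s < 1
Before skip: 2*j + (1/4)*s < 1
Before r := 3*j - 1: 2*j + (1/4)*s < 1
Before skip: 2*j + (1/4)*s < 1
Before r := 3*r: 2*j + (1/4)*s < 1
Then branch requires 8*r + (1/4)*s < -15; else branch requires (j + s <= -2 <==> s < 2*j + 3) && 2*j + (1/4)*s < 1.
Before the if: (3*j == -12 ==> 8*r + (1/4)*s < -15) && ((!(3*j == -12)) ==> ((j + s <= -2 <==> s < 2*j + 3) && 2*j + (1/4)*s < 1))
The weakest precondition is (3*j == -12 ==> 8*r + (1/4)*s < -15) && ((!(3*j == -12)) ==> ((j + s <= -2 <==> s < 2*j + 3) && 2*j + (1/4)*s < 1)).
Check whether (3*j == -12 ==> 8*r + (1/4)*s < -16) && ((!(3*j == -12)) ==> ((j + s <= -2 <==> s < 2*j + 3) && 2*j + (1/4)*s < 1)) implies it.
Every state satisfying the precondition satisfies the weakest precondition: the implication holds.
Answer: valid


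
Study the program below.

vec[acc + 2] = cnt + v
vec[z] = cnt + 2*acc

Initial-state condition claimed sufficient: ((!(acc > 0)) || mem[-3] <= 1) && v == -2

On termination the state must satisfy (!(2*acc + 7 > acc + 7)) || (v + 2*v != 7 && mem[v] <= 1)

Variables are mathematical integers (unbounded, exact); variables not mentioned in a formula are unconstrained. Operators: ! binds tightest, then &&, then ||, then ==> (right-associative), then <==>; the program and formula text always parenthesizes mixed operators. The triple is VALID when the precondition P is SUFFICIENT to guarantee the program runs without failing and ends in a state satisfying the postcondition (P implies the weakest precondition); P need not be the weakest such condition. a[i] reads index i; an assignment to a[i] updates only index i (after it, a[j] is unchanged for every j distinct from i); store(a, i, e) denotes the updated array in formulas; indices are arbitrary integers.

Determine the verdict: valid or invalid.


Working backward. After the program, the postcondition (!(2*acc + 7 > acc + 7)) || (v + 2*v != 7 && mem[v] <= 1) must hold; in canonical form it is (!(acc > 0)) || (3*v != 7 && mem[v] <= 1).
Before vec[z] := cnt + 2*acc: (!(acc > 0)) || (3*v != 7 && mem[v] <= 1)
Before vec[acc + 2] := cnt + v: (!(acc > 0)) || (3*v != 7 && mem[v] <= 1)
The weakest precondition is (!(acc > 0)) || (3*v != 7 && mem[v] <= 1).
Check whether ((!(acc > 0)) || mem[-3] <= 1) && v == -2 implies it.
Countermodel: at the initial state acc = 1, mem = {[-3] = 0, [-2] = 2, elsewhere 0}, v = -2, the precondition holds but the weakest precondition fails.
Answer: invalid


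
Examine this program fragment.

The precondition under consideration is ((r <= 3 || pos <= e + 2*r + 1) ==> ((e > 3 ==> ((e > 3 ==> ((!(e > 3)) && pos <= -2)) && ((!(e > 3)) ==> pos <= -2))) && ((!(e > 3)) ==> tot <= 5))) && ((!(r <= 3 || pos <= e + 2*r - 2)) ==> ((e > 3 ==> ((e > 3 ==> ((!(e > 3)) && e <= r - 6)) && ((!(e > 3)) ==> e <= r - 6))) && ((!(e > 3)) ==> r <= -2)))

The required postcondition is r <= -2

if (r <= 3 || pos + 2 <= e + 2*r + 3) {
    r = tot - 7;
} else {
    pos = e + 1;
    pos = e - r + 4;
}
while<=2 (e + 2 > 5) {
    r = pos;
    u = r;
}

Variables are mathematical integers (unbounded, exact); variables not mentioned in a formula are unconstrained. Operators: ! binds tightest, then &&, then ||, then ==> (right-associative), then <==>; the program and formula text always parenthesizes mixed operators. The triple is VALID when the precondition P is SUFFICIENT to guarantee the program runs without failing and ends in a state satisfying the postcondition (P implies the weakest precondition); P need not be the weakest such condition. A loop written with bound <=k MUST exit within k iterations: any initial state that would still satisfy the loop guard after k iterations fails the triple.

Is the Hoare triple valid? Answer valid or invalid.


Working backward. After the program, r <= -2 must hold.
Before the loop (bound <=2), unroll the exhaustion recursion (WP_0 = exit-now case; WP_j = one more guarded iteration, up to j = 2):
  WP_0: (!(e > 3)) && r <= -2
  WP_1: (e > 3 ==> ((!(e > 3)) && pos <= -2)) && ((!(e > 3)) ==> r <= -2)
  WP_2: (e > 3 ==> ((e > 3 ==> ((!(e > 3)) && pos <= -2)) && ((!(e > 3)) ==> pos <= -2))) && ((!(e > 3)) ==> r <= -2)
So before the loop: (e > 3 ==> ((e > 3 ==> ((!(e > 3)) && pos <= -2)) && ((!(e > 3)) ==> pos <= -2))) && ((!(e > 3)) ==> r <= -2)
Then branch requires (e > 3 ==> ((e > 3 ==> ((!(e > 3)) && pos <= -2)) && ((!(e > 3)) ==> pos <= -2))) && ((!(e > 3)) ==> tot <= 5); else branch requires (e > 3 ==> ((e > 3 ==> ((!(e > 3)) && e <= r - 6)) && ((!(e > 3)) ==> e <= r - 6))) && ((!(e > 3)) ==> r <= -2).
Before the if: ((r <= 3 || pos <= e + 2*r + 1) ==> ((e > 3 ==> ((e > 3 ==> ((!(e > 3)) && pos <= -2)) && ((!(e > 3)) ==> pos <= -2))) && ((!(e > 3)) ==> tot <= 5))) && ((!(r <= 3 || pos <= e + 2*r + 1)) ==> ((e > 3 ==> ((e > 3 ==> ((!(e > 3)) && e <= r - 6)) && ((!(e > 3)) ==> e <= r - 6))) && ((!(e > 3)) ==> r <= -2)))
The weakest precondition is ((r <= 3 || pos <= e + 2*r + 1) ==> ((e > 3 ==> ((e > 3 ==> ((!(e > 3)) && pos <= -2)) && ((!(e > 3)) ==> pos <= -2))) && ((!(e > 3)) ==> tot <= 5))) && ((!(r <= 3 || pos <= e + 2*r + 1)) ==> ((e > 3 ==> ((e > 3 ==> ((!(e > 3)) && e <= r - 6)) && ((!(e > 3)) ==> e <= r - 6))) && ((!(e > 3)) ==> r <= -2))).
Check whether ((r <= 3 || pos <= e + 2*r + 1) ==> ((e > 3 ==> ((e > 3 ==> ((!(e > 3)) && pos <= -2)) && ((!(e > 3)) ==> pos <= -2))) && ((!(e > 3)) ==> tot <= 5))) && ((!(r <= 3 || pos <= e + 2*r - 2)) ==> ((e > 3 ==> ((e > 3 ==> ((!(e > 3)) && e <= r - 6)) && ((!(e > 3)) ==> e <= r - 6))) && ((!(e > 3)) ==> r <= -2))) implies it.
Every state satisfying the precondition satisfies the weakest precondition: the implication holds.
Answer: valid


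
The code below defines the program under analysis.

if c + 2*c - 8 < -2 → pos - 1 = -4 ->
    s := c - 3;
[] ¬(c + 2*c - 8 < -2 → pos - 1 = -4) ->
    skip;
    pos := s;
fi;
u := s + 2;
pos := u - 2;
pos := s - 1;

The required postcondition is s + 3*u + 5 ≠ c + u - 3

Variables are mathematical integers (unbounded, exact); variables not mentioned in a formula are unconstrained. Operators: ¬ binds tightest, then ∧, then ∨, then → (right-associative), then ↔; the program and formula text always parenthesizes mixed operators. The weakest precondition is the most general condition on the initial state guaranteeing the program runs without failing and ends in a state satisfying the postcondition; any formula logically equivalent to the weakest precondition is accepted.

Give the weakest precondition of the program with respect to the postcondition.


Working backward. After the program, the postcondition s + 3*u + 5 ≠ c + u - 3 must hold; in canonical form it is s + 2*u ≠ c - 8.
Before pos := s - 1: s + 2*u ≠ c - 8
Before pos := u - 2: s + 2*u ≠ c - 8
Before u := s + 2: 3*s ≠ c - 12
Then branch requires 2*c ≠ -3; else branch requires 3*s ≠ c - 12.
Before the if: ((3*c < 6 → pos = -3) → 2*c ≠ -3) ∧ ((¬(3*c < 6 → pos = -3)) → 3*s ≠ c - 12)
Answer: WP = ((3*c < 6 → pos = -3) → 2*c ≠ -3) ∧ ((¬(3*c < 6 → pos = -3)) → 3*s ≠ c - 12)


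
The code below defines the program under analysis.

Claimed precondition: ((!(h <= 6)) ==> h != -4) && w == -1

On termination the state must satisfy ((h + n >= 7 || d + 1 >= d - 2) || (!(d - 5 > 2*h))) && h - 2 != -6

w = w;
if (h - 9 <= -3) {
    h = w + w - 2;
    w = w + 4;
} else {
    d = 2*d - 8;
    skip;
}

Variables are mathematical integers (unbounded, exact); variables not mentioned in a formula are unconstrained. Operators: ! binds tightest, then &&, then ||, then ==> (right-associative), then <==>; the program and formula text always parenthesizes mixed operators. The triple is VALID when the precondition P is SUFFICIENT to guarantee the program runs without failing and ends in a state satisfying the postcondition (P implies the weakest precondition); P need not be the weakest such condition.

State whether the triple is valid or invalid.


Working backward. After the program, the postcondition ((h + n >= 7 || d + 1 >= d - 2) || (!(d - 5 > 2*h))) && h - 2 != -6 must hold; in canonical form it is h != -4.
Then branch requires 2*w != -2; else branch requires h != -4.
Before the if: (h <= 6 ==> 2*w != -2) && ((!(h <= 6)) ==> h != -4)
Before w := w: (h <= 6 ==> 2*w != -2) && ((!(h <= 6)) ==> h != -4)
The weakest precondition is (h <= 6 ==> 2*w != -2) && ((!(h <= 6)) ==> h != -4).
Check whether ((!(h <= 6)) ==> h != -4) && w == -1 implies it.
Countermodel: at the initial state h = 6, w = -1, the precondition holds but the weakest precondition fails.
Answer: invalid


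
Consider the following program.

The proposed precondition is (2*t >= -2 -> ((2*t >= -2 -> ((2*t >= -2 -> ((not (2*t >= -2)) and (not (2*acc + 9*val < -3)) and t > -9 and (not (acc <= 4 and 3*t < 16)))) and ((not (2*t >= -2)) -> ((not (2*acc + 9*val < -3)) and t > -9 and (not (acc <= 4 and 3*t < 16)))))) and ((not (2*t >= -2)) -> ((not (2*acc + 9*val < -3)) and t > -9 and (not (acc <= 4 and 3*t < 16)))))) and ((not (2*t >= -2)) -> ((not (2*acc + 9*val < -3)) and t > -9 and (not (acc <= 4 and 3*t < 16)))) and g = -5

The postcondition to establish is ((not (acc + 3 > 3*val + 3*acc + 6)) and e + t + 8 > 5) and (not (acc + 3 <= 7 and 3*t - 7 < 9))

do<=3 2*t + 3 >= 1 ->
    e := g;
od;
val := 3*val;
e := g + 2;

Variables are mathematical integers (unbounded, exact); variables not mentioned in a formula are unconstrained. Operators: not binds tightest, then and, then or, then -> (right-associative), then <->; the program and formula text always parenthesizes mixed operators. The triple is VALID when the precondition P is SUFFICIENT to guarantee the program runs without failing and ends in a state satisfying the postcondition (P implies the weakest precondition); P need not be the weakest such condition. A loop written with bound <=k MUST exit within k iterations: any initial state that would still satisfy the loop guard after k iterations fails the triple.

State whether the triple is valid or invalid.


Working backward. After the program, the postcondition ((not (acc + 3 > 3*val + 3*acc + 6)) and e + t + 8 > 5) and (not (acc + 3 <= 7 and 3*t - 7 < 9)) must hold; in canonical form it is (not (2*acc + 3*val < -3)) and e + t > -3 and (not (acc <= 4 and 3*t < 16)).
Before e := g + 2: (not (2*acc + 3*val < -3)) and g + t > -5 and (not (acc <= 4 and 3*t < 16))
Before val := 3*val: (not (2*acc + 9*val < -3)) and g + t > -5 and (not (acc <= 4 and 3*t < 16))
Before the loop (bound <=3), unroll the exhaustion recursion (WP_0 = exit-now case; WP_j = one more guarded iteration, up to j = 3):
  WP_0: (not (2*t >= -2)) and (not (2*acc + 9*val < -3)) and g + t > -5 and (not (acc <= 4 and 3*t < 16))
  WP_1: (2*t >= -2 -> ((not (2*t >= -2)) and (not (2*acc + 9*val < -3)) and g + t > -5 and (not (acc <= 4 and 3*t < 16)))) and ((not (2*t >= -2)) -> ((not (2*acc + 9*val < -3)) and g + t > -5 and (not (acc <= 4 and 3*t < 16))))
  WP_2: (2*t >= -2 -> ((2*t >= -2 -> ((not (2*t >= -2)) and (not (2*acc + 9*val < -3)) and g + t > -5 and (not (acc <= 4 and 3*t < 16)))) and ((not (2*t >= -2)) -> ((not (2*acc + 9*val < -3)) and g + t > -5 and (not (acc <= 4 and 3*t < 16)))))) and ((not (2*t >= -2)) -> ((not (2*acc + 9*val < -3)) and g + t > -5 and (not (acc <= 4 and 3*t < 16))))
  WP_3: (2*t >= -2 -> ((2*t >= -2 -> ((2*t >= -2 -> ((not (2*t >= -2)) and (not (2*acc + 9*val < -3)) and g + t > -5 and (not (acc <= 4 and 3*t < 16)))) and ((not (2*t >= -2)) -> ((not (2*acc + 9*val < -3)) and g + t > -5 and (not (acc <= 4 and 3*t < 16)))))) and ((not (2*t >= -2)) -> ((not (2*acc + 9*val < -3)) and g + t > -5 and (not (acc <= 4 and 3*t < 16)))))) and ((not (2*t >= -2)) -> ((not (2*acc + 9*val < -3)) and g + t > -5 and (not (acc <= 4 and 3*t < 16))))
So before the loop: (2*t >= -2 -> ((2*t >= -2 -> ((2*t >= -2 -> ((not (2*t >= -2)) and (not (2*acc + 9*val < -3)) and g + t > -5 and (not (acc <= 4 and 3*t < 16)))) and ((not (2*t >= -2)) -> ((not (2*acc + 9*val < -3)) and g + t > -5 and (not (acc <= 4 and 3*t < 16)))))) and ((not (2*t >= -2)) -> ((not (2*acc + 9*val < -3)) and g + t > -5 and (not (acc <= 4 and 3*t < 16)))))) and ((not (2*t >= -2)) -> ((not (2*acc + 9*val < -3)) and g + t > -5 and (not (acc <= 4 and 3*t < 16))))
The weakest precondition is (2*t >= -2 -> ((2*t >= -2 -> ((2*t >= -2 -> ((not (2*t >= -2)) and (not (2*acc + 9*val < -3)) and g + t > -5 and (not (acc <= 4 and 3*t < 16)))) and ((not (2*t >= -2)) -> ((not (2*acc + 9*val < -3)) and g + t > -5 and (not (acc <= 4 and 3*t < 16)))))) and ((not (2*t >= -2)) -> ((not (2*acc + 9*val < -3)) and g + t > -5 and (not (acc <= 4 and 3*t < 16)))))) and ((not (2*t >= -2)) -> ((not (2*acc + 9*val < -3)) and g + t > -5 and (not (acc <= 4 and 3*t < 16)))).
Check whether (2*t >= -2 -> ((2*t >= -2 -> ((2*t >= -2 -> ((not (2*t >= -2)) and (not (2*acc + 9*val < -3)) and t > -9 and (not (acc <= 4 and 3*t < 16)))) and ((not (2*t >= -2)) -> ((not (2*acc + 9*val < -3)) and t > -9 and (not (acc <= 4 and 3*t < 16)))))) and ((not (2*t >= -2)) -> ((not (2*acc + 9*val < -3)) and t > -9 and (not (acc <= 4 and 3*t < 16)))))) and ((not (2*t >= -2)) -> ((not (2*acc + 9*val < -3)) and t > -9 and (not (acc <= 4 and 3*t < 16)))) and g = -5 implies it.
Countermodel: at the initial state acc = 5, g = -5, t = -2, val = 0, the precondition holds but the weakest precondition fails.
Answer: invalid


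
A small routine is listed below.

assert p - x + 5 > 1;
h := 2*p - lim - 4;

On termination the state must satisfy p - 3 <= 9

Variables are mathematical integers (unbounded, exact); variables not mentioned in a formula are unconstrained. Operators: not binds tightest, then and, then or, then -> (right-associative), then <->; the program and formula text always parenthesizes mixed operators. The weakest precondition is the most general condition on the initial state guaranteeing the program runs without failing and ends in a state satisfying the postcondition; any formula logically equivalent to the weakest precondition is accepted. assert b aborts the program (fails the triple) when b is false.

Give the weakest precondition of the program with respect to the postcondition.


Working backward. After the program, the postcondition p - 3 <= 9 must hold; in canonical form it is p <= 12.
Before h := 2*p - lim - 4: p <= 12
Before assert p - x + 5 > 1: p > x - 4 and p <= 12
Answer: WP = p > x - 4 and p <= 12


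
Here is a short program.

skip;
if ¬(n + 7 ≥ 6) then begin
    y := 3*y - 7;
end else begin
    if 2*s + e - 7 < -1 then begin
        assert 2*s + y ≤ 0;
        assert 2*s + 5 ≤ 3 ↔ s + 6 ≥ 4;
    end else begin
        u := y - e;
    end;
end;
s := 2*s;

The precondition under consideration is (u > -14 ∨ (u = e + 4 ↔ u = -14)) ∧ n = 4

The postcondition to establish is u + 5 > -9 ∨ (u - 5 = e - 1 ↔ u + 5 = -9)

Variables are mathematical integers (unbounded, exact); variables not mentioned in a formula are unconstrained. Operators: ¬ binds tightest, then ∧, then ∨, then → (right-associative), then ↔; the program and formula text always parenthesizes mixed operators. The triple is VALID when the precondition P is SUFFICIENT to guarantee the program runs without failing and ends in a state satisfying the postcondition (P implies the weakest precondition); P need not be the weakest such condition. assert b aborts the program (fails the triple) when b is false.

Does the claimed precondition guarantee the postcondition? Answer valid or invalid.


Working backward. After the program, the postcondition u + 5 > -9 ∨ (u - 5 = e - 1 ↔ u + 5 = -9) must hold; in canonical form it is u > -14 ∨ (u = e + 4 ↔ u = -14).
Before s := 2*s: u > -14 ∨ (u = e + 4 ↔ u = -14)
Then branch requires u > -14 ∨ (u = e + 4 ↔ u = -14); else branch requires (e + 2*s < 6 → (2*s + y ≤ 0 ∧ (2*s ≤ -2 ↔ s ≥ -2) ∧ (u > -14 ∨ (u = e + 4 ↔ u = -14)))) ∧ ((¬(e + 2*s < 6)) → (y > e - 14 ∨ (y = 2*e + 4 ↔ y = e - 14))).
Before the if: ((¬(n ≥ -1)) → (u > -14 ∨ (u = e + 4 ↔ u = -14))) ∧ (n ≥ -1 → ((e + 2*s < 6 → (2*s + y ≤ 0 ∧ (2*s ≤ -2 ↔ s ≥ -2) ∧ (u > -14 ∨ (u = e + 4 ↔ u = -14)))) ∧ ((¬(e + 2*s < 6)) → (y > e - 14 ∨ (y = 2*e + 4 ↔ y = e - 14)))))
Before skip: ((¬(n ≥ -1)) → (u > -14 ∨ (u = e + 4 ↔ u = -14))) ∧ (n ≥ -1 → ((e + 2*s < 6 → (2*s + y ≤ 0 ∧ (2*s ≤ -2 ↔ s ≥ -2) ∧ (u > -14 ∨ (u = e + 4 ↔ u = -14)))) ∧ ((¬(e + 2*s < 6)) → (y > e - 14 ∨ (y = 2*e + 4 ↔ y = e - 14)))))
The weakest precondition is ((¬(n ≥ -1)) → (u > -14 ∨ (u = e + 4 ↔ u = -14))) ∧ (n ≥ -1 → ((e + 2*s < 6 → (2*s + y ≤ 0 ∧ (2*s ≤ -2 ↔ s ≥ -2) ∧ (u > -14 ∨ (u = e + 4 ↔ u = -14)))) ∧ ((¬(e + 2*s < 6)) → (y > e - 14 ∨ (y = 2*e + 4 ↔ y = e - 14))))).
Check whether (u > -14 ∨ (u = e + 4 ↔ u = -14)) ∧ n = 4 implies it.
Countermodel: at the initial state e = 21, n = 4, s = -3, u = 25, y = 7, the precondition holds but the weakest precondition fails.
Answer: invalid


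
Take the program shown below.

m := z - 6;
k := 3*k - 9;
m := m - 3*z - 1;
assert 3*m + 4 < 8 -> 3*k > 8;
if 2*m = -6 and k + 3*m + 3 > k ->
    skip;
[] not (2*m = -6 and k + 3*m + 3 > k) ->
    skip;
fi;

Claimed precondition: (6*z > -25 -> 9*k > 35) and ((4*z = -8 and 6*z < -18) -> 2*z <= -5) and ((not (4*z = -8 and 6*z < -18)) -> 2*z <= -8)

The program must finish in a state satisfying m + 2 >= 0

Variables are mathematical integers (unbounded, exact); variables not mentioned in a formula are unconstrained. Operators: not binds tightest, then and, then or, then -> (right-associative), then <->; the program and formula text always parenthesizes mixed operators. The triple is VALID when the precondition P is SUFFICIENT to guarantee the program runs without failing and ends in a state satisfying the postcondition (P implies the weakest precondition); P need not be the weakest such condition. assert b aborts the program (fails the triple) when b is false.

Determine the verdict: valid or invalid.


Working backward. After the program, the postcondition m + 2 >= 0 must hold; in canonical form it is m >= -2.
Then branch requires m >= -2; else branch requires m >= -2.
Before the if: ((2*m = -6 and 3*m > -3) -> m >= -2) and ((not (2*m = -6 and 3*m > -3)) -> m >= -2)
Before assert 3*m + 4 < 8 -> 3*k > 8: (3*m < 4 -> 3*k > 8) and ((2*m = -6 and 3*m > -3) -> m >= -2) and ((not (2*m = -6 and 3*m > -3)) -> m >= -2)
Before m := m - 3*z - 1: (3*m < 9*z + 7 -> 3*k > 8) and ((2*m = 6*z - 4 and 3*m > 9*z) -> m >= 3*z - 1) and ((not (2*m = 6*z - 4 and 3*m > 9*z)) -> m >= 3*z - 1)
Before k := 3*k - 9: (3*m < 9*z + 7 -> 9*k > 35) and ((2*m = 6*z - 4 and 3*m > 9*z) -> m >= 3*z - 1) and ((not (2*m = 6*z - 4 and 3*m > 9*z)) -> m >= 3*z - 1)
Before m := z - 6: (6*z > -25 -> 9*k > 35) and ((4*z = -8 and 6*z < -18) -> 2*z <= -5) and ((not (4*z = -8 and 6*z < -18)) -> 2*z <= -5)
The weakest precondition is (6*z > -25 -> 9*k > 35) and ((4*z = -8 and 6*z < -18) -> 2*z <= -5) and ((not (4*z = -8 and 6*z < -18)) -> 2*z <= -5).
Check whether (6*z > -25 -> 9*k > 35) and ((4*z = -8 and 6*z < -18) -> 2*z <= -5) and ((not (4*z = -8 and 6*z < -18)) -> 2*z <= -8) implies it.
Every state satisfying the precondition satisfies the weakest precondition: the implication holds.
Answer: valid


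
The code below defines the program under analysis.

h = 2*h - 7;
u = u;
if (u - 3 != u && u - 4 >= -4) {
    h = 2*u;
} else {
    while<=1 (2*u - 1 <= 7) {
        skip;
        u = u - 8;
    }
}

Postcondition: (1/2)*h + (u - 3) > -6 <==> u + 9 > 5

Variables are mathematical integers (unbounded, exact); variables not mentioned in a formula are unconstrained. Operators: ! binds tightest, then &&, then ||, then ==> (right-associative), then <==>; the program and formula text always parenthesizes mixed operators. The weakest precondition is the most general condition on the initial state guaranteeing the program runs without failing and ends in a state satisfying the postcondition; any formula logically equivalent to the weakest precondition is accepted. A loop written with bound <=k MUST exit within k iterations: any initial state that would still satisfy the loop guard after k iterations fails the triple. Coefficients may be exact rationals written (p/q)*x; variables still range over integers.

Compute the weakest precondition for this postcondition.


Working backward. After the program, the postcondition (1/2)*h + (u - 3) > -6 <==> u + 9 > 5 must hold; in canonical form it is (1/2)*h + u > -3 <==> u > -4.
Then branch requires 2*u > -3 <==> u > -4; else branch requires (2*u <= 8 ==> ((!(2*u <= 24)) && ((1/2)*h + u > 5 <==> u > 4))) && ((!(2*u <= 8)) ==> ((1/2)*h + u > -3 <==> u > -4)).
Before the if: (u >= 0 ==> (2*u > -3 <==> u > -4)) && ((!(u >= 0)) ==> ((2*u <= 8 ==> ((!(2*u <= 24)) && ((1/2)*h + u > 5 <==> u > 4))) && ((!(2*u <= 8)) ==> ((1/2)*h + u > -3 <==> u > -4))))
Before u := u: (u >= 0 ==> (2*u > -3 <==> u > -4)) && ((!(u >= 0)) ==> ((2*u <= 8 ==> ((!(2*u <= 24)) && ((1/2)*h + u > 5 <==> u > 4))) && ((!(2*u <= 8)) ==> ((1/2)*h + u > -3 <==> u > -4))))
Before h := 2*h - 7: (u >= 0 ==> (2*u > -3 <==> u > -4)) && ((!(u >= 0)) ==> ((2*u <= 8 ==> ((!(2*u <= 24)) && (h + u > 17/2 <==> u > 4))) && ((!(2*u <= 8)) ==> (h + u > 1/2 <==> u > -4))))
Answer: WP = (u >= 0 ==> (2*u > -3 <==> u > -4)) && ((!(u >= 0)) ==> ((2*u <= 8 ==> ((!(2*u <= 24)) && (h + u > 17/2 <==> u > 4))) && ((!(2*u <= 8)) ==> (h + u > 1/2 <==> u > -4))))


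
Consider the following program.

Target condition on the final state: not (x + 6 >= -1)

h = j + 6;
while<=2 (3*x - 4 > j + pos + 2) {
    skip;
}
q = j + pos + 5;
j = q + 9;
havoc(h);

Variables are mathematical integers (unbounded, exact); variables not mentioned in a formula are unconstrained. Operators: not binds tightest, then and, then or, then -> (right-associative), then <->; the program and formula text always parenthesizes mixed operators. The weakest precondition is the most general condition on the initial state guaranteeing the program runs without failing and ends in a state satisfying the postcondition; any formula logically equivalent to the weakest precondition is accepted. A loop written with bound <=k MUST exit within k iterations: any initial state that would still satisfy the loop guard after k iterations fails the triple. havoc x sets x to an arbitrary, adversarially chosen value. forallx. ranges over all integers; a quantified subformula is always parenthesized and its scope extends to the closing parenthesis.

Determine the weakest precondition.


Working backward. After the program, the postcondition not (x + 6 >= -1) must hold; in canonical form it is not (x >= -7).
Before havoc h: not (x >= -7)
Before j := q + 9: not (x >= -7)
Before q := j + pos + 5: not (x >= -7)
Before the loop (bound <=2), unroll the exhaustion recursion (WP_0 = exit-now case; WP_j = one more guarded iteration, up to j = 2):
  WP_0: (not (3*x > j + pos + 6)) and (not (x >= -7))
  WP_1: (3*x > j + pos + 6 -> ((not (3*x > j + pos + 6)) and (not (x >= -7)))) and ((not (3*x > j + pos + 6)) -> (not (x >= -7)))
  WP_2: (3*x > j + pos + 6 -> ((3*x > j + pos + 6 -> ((not (3*x > j + pos + 6)) and (not (x >= -7)))) and ((not (3*x > j + pos + 6)) -> (not (x >= -7))))) and ((not (3*x > j + pos + 6)) -> (not (x >= -7)))
So before the loop: (3*x > j + pos + 6 -> ((3*x > j + pos + 6 -> ((not (3*x > j + pos + 6)) and (not (x >= -7)))) and ((not (3*x > j + pos + 6)) -> (not (x >= -7))))) and ((not (3*x > j + pos + 6)) -> (not (x >= -7)))
Before h := j + 6: (3*x > j + pos + 6 -> ((3*x > j + pos + 6 -> ((not (3*x > j + pos + 6)) and (not (x >= -7)))) and ((not (3*x > j + pos + 6)) -> (not (x >= -7))))) and ((not (3*x > j + pos + 6)) -> (not (x >= -7)))
Answer: WP = (3*x > j + pos + 6 -> ((3*x > j + pos + 6 -> ((not (3*x > j + pos + 6)) and (not (x >= -7)))) and ((not (3*x > j + pos + 6)) -> (not (x >= -7))))) and ((not (3*x > j + pos + 6)) -> (not (x >= -7)))


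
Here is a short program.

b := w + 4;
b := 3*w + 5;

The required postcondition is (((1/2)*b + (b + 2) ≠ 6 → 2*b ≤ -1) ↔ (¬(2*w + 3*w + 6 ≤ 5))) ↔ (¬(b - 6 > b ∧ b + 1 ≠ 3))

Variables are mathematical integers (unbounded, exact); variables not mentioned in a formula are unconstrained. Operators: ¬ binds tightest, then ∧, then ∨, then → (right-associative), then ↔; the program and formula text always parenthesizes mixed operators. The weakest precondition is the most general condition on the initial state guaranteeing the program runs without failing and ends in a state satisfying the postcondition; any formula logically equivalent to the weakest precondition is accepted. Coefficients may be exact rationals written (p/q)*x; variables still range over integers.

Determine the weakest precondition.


Working backward. After the program, the postcondition (((1/2)*b + (b + 2) ≠ 6 → 2*b ≤ -1) ↔ (¬(2*w + 3*w + 6 ≤ 5))) ↔ (¬(b - 6 > b ∧ b + 1 ≠ 3)) must hold; in canonical form it is ((3/2)*b ≠ 4 → 2*b ≤ -1) ↔ (¬(5*w ≤ -1)).
Before b := 3*w + 5: ((9/2)*w ≠ -7/2 → 6*w ≤ -11) ↔ (¬(5*w ≤ -1))
Before b := w + 4: ((9/2)*w ≠ -7/2 → 6*w ≤ -11) ↔ (¬(5*w ≤ -1))
Answer: WP = ((9/2)*w ≠ -7/2 → 6*w ≤ -11) ↔ (¬(5*w ≤ -1))


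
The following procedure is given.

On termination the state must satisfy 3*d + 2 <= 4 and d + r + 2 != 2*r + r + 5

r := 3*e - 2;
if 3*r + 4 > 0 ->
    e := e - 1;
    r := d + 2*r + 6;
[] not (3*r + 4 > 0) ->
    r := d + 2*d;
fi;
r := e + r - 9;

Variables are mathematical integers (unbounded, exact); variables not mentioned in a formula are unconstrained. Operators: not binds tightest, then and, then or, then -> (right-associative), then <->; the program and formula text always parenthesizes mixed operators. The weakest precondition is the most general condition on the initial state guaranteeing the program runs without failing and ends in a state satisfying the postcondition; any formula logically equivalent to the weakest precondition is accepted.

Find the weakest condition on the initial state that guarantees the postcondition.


Working backward. After the program, the postcondition 3*d + 2 <= 4 and d + r + 2 != 2*r + r + 5 must hold; in canonical form it is 3*d <= 2 and d != 2*r + 3.
Before r := e + r - 9: 3*d <= 2 and d != 2*e + 2*r - 15
Then branch requires 3*d <= 2 and d + 2*e + 4*r != 5; else branch requires 3*d <= 2 and 5*d + 2*e != 15.
Before the if: (3*r > -4 -> (3*d <= 2 and d + 2*e + 4*r != 5)) and ((not (3*r > -4)) -> (3*d <= 2 and 5*d + 2*e != 15))
Before r := 3*e - 2: (9*e > 2 -> (3*d <= 2 and d + 14*e != 13)) and ((not (9*e > 2)) -> (3*d <= 2 and 5*d + 2*e != 15))
Answer: WP = (9*e > 2 -> (3*d <= 2 and d + 14*e != 13)) and ((not (9*e > 2)) -> (3*d <= 2 and 5*d + 2*e != 15))
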